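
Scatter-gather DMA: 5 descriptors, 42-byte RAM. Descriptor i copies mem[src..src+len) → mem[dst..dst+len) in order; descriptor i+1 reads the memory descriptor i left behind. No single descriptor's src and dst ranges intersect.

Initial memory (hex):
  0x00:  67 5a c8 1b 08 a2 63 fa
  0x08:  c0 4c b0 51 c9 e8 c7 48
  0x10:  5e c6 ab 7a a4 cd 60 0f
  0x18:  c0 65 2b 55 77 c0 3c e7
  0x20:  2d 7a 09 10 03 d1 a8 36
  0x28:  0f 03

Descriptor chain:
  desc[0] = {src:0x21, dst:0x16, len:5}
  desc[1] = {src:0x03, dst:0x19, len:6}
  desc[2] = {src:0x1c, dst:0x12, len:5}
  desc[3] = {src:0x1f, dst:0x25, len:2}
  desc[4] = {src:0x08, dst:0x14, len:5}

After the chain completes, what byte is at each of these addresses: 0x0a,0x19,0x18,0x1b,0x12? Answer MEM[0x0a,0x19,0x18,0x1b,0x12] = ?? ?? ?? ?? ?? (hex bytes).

MEM[0x0a,0x19,0x18,0x1b,0x12] = b0 1b c9 a2 63

  after D0: wrote 5B at 0x16 = 7a091003d1
  after D1: wrote 6B at 0x19 = 1b08a263fac0
  after D2: wrote 5B at 0x12 = 63fac0e72d
  after D3: wrote 2B at 0x25 = e72d
  after D4: wrote 5B at 0x14 = c04cb051c9
query mem[0x0a]=0xb0, mem[0x19]=0x1b, mem[0x18]=0xc9, mem[0x1b]=0xa2, mem[0x12]=0x63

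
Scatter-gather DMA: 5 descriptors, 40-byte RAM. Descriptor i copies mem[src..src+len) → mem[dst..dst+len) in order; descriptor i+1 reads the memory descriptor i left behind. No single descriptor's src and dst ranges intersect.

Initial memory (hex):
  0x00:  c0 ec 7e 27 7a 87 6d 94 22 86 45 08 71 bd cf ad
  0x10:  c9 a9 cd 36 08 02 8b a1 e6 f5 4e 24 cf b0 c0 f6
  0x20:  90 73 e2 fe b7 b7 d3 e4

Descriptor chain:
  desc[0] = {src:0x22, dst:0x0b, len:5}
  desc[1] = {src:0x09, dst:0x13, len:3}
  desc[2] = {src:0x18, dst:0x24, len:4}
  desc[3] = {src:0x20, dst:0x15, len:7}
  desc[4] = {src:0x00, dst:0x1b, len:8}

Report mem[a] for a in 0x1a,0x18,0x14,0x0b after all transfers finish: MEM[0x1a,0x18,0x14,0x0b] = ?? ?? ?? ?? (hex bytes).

  after D0: wrote 5B at 0x0b = e2feb7b7d3
  after D1: wrote 3B at 0x13 = 8645e2
  after D2: wrote 4B at 0x24 = e6f54e24
  after D3: wrote 7B at 0x15 = 9073e2fee6f54e
  after D4: wrote 8B at 0x1b = c0ec7e277a876d94
query mem[0x1a]=0xf5, mem[0x18]=0xfe, mem[0x14]=0x45, mem[0x0b]=0xe2

MEM[0x1a,0x18,0x14,0x0b] = f5 fe 45 e2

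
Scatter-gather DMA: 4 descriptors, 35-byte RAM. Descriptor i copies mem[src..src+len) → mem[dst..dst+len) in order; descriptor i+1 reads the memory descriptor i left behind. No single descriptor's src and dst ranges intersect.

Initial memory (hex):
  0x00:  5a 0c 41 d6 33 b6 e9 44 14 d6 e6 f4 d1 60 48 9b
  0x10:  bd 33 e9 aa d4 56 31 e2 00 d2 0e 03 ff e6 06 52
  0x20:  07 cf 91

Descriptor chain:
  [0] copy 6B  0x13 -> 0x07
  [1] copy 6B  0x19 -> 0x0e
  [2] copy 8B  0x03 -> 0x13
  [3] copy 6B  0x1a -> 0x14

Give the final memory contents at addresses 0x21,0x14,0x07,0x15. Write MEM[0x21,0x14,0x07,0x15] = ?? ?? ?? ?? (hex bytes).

  after D0: wrote 6B at 0x07 = aad45631e200
  after D1: wrote 6B at 0x0e = d20e03ffe606
  after D2: wrote 8B at 0x13 = d633b6e9aad45631
  after D3: wrote 6B at 0x14 = 3103ffe60652
query mem[0x21]=0xcf, mem[0x14]=0x31, mem[0x07]=0xaa, mem[0x15]=0x03

MEM[0x21,0x14,0x07,0x15] = cf 31 aa 03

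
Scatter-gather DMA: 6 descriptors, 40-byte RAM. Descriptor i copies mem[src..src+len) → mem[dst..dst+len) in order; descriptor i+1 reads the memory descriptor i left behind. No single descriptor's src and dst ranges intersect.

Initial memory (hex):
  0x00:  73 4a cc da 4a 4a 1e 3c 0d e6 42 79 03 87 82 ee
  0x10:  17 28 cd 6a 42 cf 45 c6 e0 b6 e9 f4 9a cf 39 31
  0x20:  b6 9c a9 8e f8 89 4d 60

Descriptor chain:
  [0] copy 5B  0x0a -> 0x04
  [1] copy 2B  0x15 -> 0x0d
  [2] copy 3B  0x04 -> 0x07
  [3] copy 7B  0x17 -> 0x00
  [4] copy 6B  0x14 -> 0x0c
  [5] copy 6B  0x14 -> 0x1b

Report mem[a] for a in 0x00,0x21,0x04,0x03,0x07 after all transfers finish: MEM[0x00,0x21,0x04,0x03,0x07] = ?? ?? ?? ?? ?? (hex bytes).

D0: mem[0x04..0x08] <- [42 79 03 87 82]
D1: mem[0x0d..0x0e] <- [cf 45]
D2: mem[0x07..0x09] <- [42 79 03]
D3: mem[0x00..0x06] <- [c6 e0 b6 e9 f4 9a cf]
D4: mem[0x0c..0x11] <- [42 cf 45 c6 e0 b6]
D5: mem[0x1b..0x20] <- [42 cf 45 c6 e0 b6]
query mem[0x00]=0xc6, mem[0x21]=0x9c, mem[0x04]=0xf4, mem[0x03]=0xe9, mem[0x07]=0x42

MEM[0x00,0x21,0x04,0x03,0x07] = c6 9c f4 e9 42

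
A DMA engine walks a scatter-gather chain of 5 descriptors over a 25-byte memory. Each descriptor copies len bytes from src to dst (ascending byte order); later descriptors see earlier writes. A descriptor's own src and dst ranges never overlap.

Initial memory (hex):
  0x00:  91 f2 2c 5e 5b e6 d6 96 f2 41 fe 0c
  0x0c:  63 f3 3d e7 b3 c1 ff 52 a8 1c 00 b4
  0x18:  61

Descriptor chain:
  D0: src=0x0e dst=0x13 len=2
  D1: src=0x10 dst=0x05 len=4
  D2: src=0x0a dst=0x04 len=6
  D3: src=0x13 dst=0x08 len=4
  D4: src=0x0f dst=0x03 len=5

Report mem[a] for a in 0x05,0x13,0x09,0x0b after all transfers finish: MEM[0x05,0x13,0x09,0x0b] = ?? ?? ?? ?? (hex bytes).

[0] 0x0e->0x13 len=2 : 3d e7
[1] 0x10->0x05 len=4 : b3 c1 ff 3d
[2] 0x0a->0x04 len=6 : fe 0c 63 f3 3d e7
[3] 0x13->0x08 len=4 : 3d e7 1c 00
[4] 0x0f->0x03 len=5 : e7 b3 c1 ff 3d
query mem[0x05]=0xc1, mem[0x13]=0x3d, mem[0x09]=0xe7, mem[0x0b]=0x00

MEM[0x05,0x13,0x09,0x0b] = c1 3d e7 00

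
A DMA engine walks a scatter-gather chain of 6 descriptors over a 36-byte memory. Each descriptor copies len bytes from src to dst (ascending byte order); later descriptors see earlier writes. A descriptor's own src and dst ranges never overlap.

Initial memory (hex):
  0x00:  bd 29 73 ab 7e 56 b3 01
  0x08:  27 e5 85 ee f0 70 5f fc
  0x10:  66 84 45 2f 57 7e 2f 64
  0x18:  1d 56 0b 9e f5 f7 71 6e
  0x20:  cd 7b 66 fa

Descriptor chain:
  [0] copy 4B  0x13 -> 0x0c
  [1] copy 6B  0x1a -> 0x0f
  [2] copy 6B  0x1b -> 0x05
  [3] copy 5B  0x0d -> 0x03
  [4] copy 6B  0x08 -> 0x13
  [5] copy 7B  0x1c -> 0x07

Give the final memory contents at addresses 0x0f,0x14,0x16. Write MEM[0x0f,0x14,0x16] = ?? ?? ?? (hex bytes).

#0 dst[0x0c+4] := {0x2f,0x57,0x7e,0x2f}
#1 dst[0x0f+6] := {0x0b,0x9e,0xf5,0xf7,0x71,0x6e}
#2 dst[0x05+6] := {0x9e,0xf5,0xf7,0x71,0x6e,0xcd}
#3 dst[0x03+5] := {0x57,0x7e,0x0b,0x9e,0xf5}
#4 dst[0x13+6] := {0x71,0x6e,0xcd,0xee,0x2f,0x57}
#5 dst[0x07+7] := {0xf5,0xf7,0x71,0x6e,0xcd,0x7b,0x66}
query mem[0x0f]=0x0b, mem[0x14]=0x6e, mem[0x16]=0xee

MEM[0x0f,0x14,0x16] = 0b 6e ee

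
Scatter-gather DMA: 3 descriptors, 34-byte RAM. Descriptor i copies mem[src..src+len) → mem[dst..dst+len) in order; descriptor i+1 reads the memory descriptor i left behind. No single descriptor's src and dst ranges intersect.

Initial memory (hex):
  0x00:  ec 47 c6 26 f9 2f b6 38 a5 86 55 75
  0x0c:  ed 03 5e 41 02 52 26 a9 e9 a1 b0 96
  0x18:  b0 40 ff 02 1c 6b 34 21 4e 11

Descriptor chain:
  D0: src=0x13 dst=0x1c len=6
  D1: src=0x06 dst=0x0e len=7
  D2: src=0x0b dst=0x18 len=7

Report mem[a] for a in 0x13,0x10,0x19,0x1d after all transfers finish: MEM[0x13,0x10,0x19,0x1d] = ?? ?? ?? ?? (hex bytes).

MEM[0x13,0x10,0x19,0x1d] = 75 a5 ed a5

#0 dst[0x1c+6] := {0xa9,0xe9,0xa1,0xb0,0x96,0xb0}
#1 dst[0x0e+7] := {0xb6,0x38,0xa5,0x86,0x55,0x75,0xed}
#2 dst[0x18+7] := {0x75,0xed,0x03,0xb6,0x38,0xa5,0x86}
query mem[0x13]=0x75, mem[0x10]=0xa5, mem[0x19]=0xed, mem[0x1d]=0xa5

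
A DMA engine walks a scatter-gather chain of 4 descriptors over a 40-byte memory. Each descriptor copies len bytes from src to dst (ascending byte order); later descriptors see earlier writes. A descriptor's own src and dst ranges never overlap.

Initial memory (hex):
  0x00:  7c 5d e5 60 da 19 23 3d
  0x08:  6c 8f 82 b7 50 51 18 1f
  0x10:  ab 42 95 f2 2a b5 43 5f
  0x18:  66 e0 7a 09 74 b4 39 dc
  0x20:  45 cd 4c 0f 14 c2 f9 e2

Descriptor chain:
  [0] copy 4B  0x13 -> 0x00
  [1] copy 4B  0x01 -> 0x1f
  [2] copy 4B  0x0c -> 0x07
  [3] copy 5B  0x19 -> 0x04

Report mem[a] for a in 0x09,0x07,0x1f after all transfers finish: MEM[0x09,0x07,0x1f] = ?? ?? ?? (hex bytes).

#0 dst[0x00+4] := {0xf2,0x2a,0xb5,0x43}
#1 dst[0x1f+4] := {0x2a,0xb5,0x43,0xda}
#2 dst[0x07+4] := {0x50,0x51,0x18,0x1f}
#3 dst[0x04+5] := {0xe0,0x7a,0x09,0x74,0xb4}
query mem[0x09]=0x18, mem[0x07]=0x74, mem[0x1f]=0x2a

MEM[0x09,0x07,0x1f] = 18 74 2a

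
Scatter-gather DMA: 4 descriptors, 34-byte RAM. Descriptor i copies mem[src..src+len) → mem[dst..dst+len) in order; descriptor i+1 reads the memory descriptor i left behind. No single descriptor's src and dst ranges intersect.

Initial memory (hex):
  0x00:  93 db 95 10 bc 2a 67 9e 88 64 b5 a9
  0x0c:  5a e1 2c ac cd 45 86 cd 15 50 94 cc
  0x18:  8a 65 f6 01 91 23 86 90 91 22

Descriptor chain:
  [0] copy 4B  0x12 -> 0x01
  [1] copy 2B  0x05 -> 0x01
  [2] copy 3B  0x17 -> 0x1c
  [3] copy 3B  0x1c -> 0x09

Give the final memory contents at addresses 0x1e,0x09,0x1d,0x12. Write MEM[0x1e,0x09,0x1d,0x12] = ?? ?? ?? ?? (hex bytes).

MEM[0x1e,0x09,0x1d,0x12] = 65 cc 8a 86

  after D0: wrote 4B at 0x01 = 86cd1550
  after D1: wrote 2B at 0x01 = 2a67
  after D2: wrote 3B at 0x1c = cc8a65
  after D3: wrote 3B at 0x09 = cc8a65
query mem[0x1e]=0x65, mem[0x09]=0xcc, mem[0x1d]=0x8a, mem[0x12]=0x86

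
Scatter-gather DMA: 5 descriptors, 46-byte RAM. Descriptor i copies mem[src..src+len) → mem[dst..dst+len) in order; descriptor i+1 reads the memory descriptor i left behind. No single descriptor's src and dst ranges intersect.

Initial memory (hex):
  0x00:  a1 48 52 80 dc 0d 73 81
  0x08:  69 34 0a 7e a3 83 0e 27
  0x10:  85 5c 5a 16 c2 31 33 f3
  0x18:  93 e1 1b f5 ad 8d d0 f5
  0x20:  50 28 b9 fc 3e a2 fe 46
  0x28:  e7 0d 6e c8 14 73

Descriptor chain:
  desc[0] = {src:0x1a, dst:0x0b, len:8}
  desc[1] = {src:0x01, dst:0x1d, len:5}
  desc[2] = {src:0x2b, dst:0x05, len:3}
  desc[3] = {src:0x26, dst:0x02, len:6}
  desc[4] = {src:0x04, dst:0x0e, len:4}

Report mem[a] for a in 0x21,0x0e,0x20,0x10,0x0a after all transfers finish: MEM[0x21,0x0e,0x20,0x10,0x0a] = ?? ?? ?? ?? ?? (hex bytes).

MEM[0x21,0x0e,0x20,0x10,0x0a] = 0d e7 dc 6e 0a

  after D0: wrote 8B at 0x0b = 1bf5ad8dd0f55028
  after D1: wrote 5B at 0x1d = 485280dc0d
  after D2: wrote 3B at 0x05 = c81473
  after D3: wrote 6B at 0x02 = fe46e70d6ec8
  after D4: wrote 4B at 0x0e = e70d6ec8
query mem[0x21]=0x0d, mem[0x0e]=0xe7, mem[0x20]=0xdc, mem[0x10]=0x6e, mem[0x0a]=0x0a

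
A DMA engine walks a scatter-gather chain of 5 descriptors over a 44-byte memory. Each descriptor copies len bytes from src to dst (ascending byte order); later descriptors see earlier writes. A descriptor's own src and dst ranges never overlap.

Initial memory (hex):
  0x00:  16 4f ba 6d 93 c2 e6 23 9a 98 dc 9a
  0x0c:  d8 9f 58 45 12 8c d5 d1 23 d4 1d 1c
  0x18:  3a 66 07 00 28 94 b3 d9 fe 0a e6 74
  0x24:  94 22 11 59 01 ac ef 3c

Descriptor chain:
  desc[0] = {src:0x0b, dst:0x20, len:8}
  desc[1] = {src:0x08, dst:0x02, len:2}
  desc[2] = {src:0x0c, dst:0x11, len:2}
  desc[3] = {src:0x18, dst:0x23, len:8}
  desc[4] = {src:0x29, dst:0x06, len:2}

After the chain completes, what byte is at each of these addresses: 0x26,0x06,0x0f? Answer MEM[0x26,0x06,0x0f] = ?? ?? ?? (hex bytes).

  after D0: wrote 8B at 0x20 = 9ad89f5845128cd5
  after D1: wrote 2B at 0x02 = 9a98
  after D2: wrote 2B at 0x11 = d89f
  after D3: wrote 8B at 0x23 = 3a6607002894b3d9
  after D4: wrote 2B at 0x06 = b3d9
query mem[0x26]=0x00, mem[0x06]=0xb3, mem[0x0f]=0x45

MEM[0x26,0x06,0x0f] = 00 b3 45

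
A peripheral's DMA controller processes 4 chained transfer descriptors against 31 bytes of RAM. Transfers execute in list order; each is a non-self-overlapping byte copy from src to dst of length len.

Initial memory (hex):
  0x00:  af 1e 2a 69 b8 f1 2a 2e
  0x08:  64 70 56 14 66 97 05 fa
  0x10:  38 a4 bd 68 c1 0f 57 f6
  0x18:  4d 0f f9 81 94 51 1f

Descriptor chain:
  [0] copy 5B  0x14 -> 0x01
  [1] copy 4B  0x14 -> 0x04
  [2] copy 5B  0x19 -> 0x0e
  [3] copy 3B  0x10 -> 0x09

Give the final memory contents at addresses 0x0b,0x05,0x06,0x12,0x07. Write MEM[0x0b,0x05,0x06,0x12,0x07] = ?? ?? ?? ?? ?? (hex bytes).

MEM[0x0b,0x05,0x06,0x12,0x07] = 51 0f 57 51 f6

  after D0: wrote 5B at 0x01 = c10f57f64d
  after D1: wrote 4B at 0x04 = c10f57f6
  after D2: wrote 5B at 0x0e = 0ff9819451
  after D3: wrote 3B at 0x09 = 819451
query mem[0x0b]=0x51, mem[0x05]=0x0f, mem[0x06]=0x57, mem[0x12]=0x51, mem[0x07]=0xf6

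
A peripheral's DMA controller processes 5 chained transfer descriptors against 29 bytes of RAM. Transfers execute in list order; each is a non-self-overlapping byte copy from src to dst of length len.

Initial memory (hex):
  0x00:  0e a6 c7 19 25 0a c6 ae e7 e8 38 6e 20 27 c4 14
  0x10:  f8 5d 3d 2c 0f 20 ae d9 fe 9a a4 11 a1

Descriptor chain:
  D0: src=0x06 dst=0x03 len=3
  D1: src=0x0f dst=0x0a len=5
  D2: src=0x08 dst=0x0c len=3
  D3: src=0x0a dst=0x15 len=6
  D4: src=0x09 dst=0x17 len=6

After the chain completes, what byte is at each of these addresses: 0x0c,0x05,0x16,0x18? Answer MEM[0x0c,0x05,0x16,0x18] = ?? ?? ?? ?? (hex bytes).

  after D0: wrote 3B at 0x03 = c6aee7
  after D1: wrote 5B at 0x0a = 14f85d3d2c
  after D2: wrote 3B at 0x0c = e7e814
  after D3: wrote 6B at 0x15 = 14f8e7e81414
  after D4: wrote 6B at 0x17 = e814f8e7e814
query mem[0x0c]=0xe7, mem[0x05]=0xe7, mem[0x16]=0xf8, mem[0x18]=0x14

MEM[0x0c,0x05,0x16,0x18] = e7 e7 f8 14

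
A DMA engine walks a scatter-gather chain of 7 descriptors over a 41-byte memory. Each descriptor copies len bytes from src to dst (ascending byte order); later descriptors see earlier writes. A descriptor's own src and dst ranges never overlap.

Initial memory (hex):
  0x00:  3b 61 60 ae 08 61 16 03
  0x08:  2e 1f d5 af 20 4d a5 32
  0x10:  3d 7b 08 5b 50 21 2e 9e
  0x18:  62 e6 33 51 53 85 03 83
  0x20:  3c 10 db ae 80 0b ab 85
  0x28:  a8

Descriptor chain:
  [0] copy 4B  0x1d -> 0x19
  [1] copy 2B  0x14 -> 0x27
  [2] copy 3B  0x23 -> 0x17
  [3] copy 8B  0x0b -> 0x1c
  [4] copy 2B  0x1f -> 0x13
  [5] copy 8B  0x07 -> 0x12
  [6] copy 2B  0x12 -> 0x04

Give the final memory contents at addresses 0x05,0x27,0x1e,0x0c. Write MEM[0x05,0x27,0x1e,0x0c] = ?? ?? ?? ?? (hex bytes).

MEM[0x05,0x27,0x1e,0x0c] = 2e 50 4d 20

[0] 0x1d->0x19 len=4 : 85 03 83 3c
[1] 0x14->0x27 len=2 : 50 21
[2] 0x23->0x17 len=3 : ae 80 0b
[3] 0x0b->0x1c len=8 : af 20 4d a5 32 3d 7b 08
[4] 0x1f->0x13 len=2 : a5 32
[5] 0x07->0x12 len=8 : 03 2e 1f d5 af 20 4d a5
[6] 0x12->0x04 len=2 : 03 2e
query mem[0x05]=0x2e, mem[0x27]=0x50, mem[0x1e]=0x4d, mem[0x0c]=0x20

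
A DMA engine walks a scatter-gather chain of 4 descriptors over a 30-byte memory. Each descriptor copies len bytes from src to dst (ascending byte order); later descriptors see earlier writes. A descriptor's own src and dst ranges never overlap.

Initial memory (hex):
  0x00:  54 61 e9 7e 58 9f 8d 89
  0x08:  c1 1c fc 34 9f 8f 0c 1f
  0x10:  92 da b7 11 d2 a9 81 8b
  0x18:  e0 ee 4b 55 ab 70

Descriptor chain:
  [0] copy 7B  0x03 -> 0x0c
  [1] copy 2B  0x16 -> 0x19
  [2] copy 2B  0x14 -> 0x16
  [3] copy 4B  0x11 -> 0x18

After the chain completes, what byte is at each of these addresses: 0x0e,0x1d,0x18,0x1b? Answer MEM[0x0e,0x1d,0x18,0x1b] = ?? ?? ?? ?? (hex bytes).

  after D0: wrote 7B at 0x0c = 7e589f8d89c11c
  after D1: wrote 2B at 0x19 = 818b
  after D2: wrote 2B at 0x16 = d2a9
  after D3: wrote 4B at 0x18 = c11c11d2
query mem[0x0e]=0x9f, mem[0x1d]=0x70, mem[0x18]=0xc1, mem[0x1b]=0xd2

MEM[0x0e,0x1d,0x18,0x1b] = 9f 70 c1 d2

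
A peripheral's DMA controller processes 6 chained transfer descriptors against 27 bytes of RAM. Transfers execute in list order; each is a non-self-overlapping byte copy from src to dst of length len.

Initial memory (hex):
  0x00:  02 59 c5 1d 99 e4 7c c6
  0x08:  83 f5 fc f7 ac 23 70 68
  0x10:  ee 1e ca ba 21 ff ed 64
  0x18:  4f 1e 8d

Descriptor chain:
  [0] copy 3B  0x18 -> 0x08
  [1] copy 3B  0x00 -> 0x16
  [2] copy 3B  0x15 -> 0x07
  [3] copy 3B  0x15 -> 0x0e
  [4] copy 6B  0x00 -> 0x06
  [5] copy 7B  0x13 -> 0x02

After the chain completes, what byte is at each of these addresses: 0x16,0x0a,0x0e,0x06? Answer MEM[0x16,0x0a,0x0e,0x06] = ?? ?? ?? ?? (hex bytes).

[0] 0x18->0x08 len=3 : 4f 1e 8d
[1] 0x00->0x16 len=3 : 02 59 c5
[2] 0x15->0x07 len=3 : ff 02 59
[3] 0x15->0x0e len=3 : ff 02 59
[4] 0x00->0x06 len=6 : 02 59 c5 1d 99 e4
[5] 0x13->0x02 len=7 : ba 21 ff 02 59 c5 1e
query mem[0x16]=0x02, mem[0x0a]=0x99, mem[0x0e]=0xff, mem[0x06]=0x59

MEM[0x16,0x0a,0x0e,0x06] = 02 99 ff 59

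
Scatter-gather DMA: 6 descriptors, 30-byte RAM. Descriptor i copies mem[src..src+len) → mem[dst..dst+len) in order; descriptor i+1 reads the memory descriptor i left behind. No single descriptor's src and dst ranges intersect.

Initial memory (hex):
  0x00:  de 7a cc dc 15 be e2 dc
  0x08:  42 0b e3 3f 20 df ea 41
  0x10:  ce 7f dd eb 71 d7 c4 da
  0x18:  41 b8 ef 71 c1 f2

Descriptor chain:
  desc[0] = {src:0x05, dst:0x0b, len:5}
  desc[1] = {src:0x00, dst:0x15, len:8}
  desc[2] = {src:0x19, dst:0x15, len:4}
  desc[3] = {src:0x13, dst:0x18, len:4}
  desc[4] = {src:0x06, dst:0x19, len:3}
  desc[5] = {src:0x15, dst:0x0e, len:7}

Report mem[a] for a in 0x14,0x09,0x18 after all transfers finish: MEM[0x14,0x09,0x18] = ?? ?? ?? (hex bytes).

#0 dst[0x0b+5] := {0xbe,0xe2,0xdc,0x42,0x0b}
#1 dst[0x15+8] := {0xde,0x7a,0xcc,0xdc,0x15,0xbe,0xe2,0xdc}
#2 dst[0x15+4] := {0x15,0xbe,0xe2,0xdc}
#3 dst[0x18+4] := {0xeb,0x71,0x15,0xbe}
#4 dst[0x19+3] := {0xe2,0xdc,0x42}
#5 dst[0x0e+7] := {0x15,0xbe,0xe2,0xeb,0xe2,0xdc,0x42}
query mem[0x14]=0x42, mem[0x09]=0x0b, mem[0x18]=0xeb

MEM[0x14,0x09,0x18] = 42 0b eb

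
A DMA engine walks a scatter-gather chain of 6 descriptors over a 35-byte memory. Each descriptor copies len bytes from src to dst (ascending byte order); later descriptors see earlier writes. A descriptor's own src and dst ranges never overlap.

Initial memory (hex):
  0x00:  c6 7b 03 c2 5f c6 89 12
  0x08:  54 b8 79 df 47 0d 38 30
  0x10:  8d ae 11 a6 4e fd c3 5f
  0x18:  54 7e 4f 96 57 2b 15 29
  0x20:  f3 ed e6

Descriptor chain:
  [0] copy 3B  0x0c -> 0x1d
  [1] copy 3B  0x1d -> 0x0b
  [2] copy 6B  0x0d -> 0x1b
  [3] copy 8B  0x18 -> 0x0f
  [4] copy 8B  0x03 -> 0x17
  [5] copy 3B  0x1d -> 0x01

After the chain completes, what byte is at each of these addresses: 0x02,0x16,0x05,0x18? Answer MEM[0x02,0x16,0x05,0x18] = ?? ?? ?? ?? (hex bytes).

MEM[0x02,0x16,0x05,0x18] = 79 ae c6 5f

#0 dst[0x1d+3] := {0x47,0x0d,0x38}
#1 dst[0x0b+3] := {0x47,0x0d,0x38}
#2 dst[0x1b+6] := {0x38,0x38,0x30,0x8d,0xae,0x11}
#3 dst[0x0f+8] := {0x54,0x7e,0x4f,0x38,0x38,0x30,0x8d,0xae}
#4 dst[0x17+8] := {0xc2,0x5f,0xc6,0x89,0x12,0x54,0xb8,0x79}
#5 dst[0x01+3] := {0xb8,0x79,0xae}
query mem[0x02]=0x79, mem[0x16]=0xae, mem[0x05]=0xc6, mem[0x18]=0x5f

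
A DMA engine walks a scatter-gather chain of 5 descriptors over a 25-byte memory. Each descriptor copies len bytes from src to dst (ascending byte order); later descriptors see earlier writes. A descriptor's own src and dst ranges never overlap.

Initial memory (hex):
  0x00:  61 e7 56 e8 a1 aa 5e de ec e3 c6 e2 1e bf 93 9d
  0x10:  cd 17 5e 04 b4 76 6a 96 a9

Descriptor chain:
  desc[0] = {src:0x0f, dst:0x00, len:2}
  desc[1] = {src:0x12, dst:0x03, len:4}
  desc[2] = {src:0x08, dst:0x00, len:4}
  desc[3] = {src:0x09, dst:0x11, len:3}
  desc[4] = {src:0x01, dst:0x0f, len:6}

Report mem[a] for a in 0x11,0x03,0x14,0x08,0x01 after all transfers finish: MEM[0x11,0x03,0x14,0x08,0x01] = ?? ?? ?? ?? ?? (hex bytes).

  after D0: wrote 2B at 0x00 = 9dcd
  after D1: wrote 4B at 0x03 = 5e04b476
  after D2: wrote 4B at 0x00 = ece3c6e2
  after D3: wrote 3B at 0x11 = e3c6e2
  after D4: wrote 6B at 0x0f = e3c6e204b476
query mem[0x11]=0xe2, mem[0x03]=0xe2, mem[0x14]=0x76, mem[0x08]=0xec, mem[0x01]=0xe3

MEM[0x11,0x03,0x14,0x08,0x01] = e2 e2 76 ec e3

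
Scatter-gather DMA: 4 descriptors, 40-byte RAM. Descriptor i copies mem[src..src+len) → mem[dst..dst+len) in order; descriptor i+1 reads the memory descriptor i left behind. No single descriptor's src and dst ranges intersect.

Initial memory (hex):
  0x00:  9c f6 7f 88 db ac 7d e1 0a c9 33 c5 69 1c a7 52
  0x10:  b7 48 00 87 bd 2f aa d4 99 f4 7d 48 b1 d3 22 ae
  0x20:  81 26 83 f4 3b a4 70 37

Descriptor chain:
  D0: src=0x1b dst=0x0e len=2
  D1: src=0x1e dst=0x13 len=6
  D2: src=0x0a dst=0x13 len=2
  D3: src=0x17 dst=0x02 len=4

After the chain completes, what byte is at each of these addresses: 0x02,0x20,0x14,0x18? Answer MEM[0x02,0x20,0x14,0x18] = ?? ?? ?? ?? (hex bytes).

D0: mem[0x0e..0x0f] <- [48 b1]
D1: mem[0x13..0x18] <- [22 ae 81 26 83 f4]
D2: mem[0x13..0x14] <- [33 c5]
D3: mem[0x02..0x05] <- [83 f4 f4 7d]
query mem[0x02]=0x83, mem[0x20]=0x81, mem[0x14]=0xc5, mem[0x18]=0xf4

MEM[0x02,0x20,0x14,0x18] = 83 81 c5 f4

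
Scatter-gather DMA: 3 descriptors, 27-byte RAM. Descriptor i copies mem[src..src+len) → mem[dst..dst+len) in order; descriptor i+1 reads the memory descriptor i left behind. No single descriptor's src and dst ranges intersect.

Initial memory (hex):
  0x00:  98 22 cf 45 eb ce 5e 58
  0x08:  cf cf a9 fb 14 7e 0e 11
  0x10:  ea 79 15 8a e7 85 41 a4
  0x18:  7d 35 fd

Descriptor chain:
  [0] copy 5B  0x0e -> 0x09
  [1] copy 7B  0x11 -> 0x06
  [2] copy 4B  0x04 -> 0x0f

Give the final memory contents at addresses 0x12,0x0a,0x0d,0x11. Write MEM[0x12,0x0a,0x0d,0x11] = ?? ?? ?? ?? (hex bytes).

D0: mem[0x09..0x0d] <- [0e 11 ea 79 15]
D1: mem[0x06..0x0c] <- [79 15 8a e7 85 41 a4]
D2: mem[0x0f..0x12] <- [eb ce 79 15]
query mem[0x12]=0x15, mem[0x0a]=0x85, mem[0x0d]=0x15, mem[0x11]=0x79

MEM[0x12,0x0a,0x0d,0x11] = 15 85 15 79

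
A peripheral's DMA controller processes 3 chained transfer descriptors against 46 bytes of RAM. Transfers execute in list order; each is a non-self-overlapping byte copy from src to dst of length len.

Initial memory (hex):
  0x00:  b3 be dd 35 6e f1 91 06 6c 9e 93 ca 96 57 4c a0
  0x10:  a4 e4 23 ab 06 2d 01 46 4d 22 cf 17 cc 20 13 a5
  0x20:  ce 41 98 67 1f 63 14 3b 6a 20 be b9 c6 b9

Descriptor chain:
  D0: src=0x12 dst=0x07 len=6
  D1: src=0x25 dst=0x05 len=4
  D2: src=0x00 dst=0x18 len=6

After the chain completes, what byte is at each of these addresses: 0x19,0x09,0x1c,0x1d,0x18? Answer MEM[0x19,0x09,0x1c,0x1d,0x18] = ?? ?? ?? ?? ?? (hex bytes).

[0] 0x12->0x07 len=6 : 23 ab 06 2d 01 46
[1] 0x25->0x05 len=4 : 63 14 3b 6a
[2] 0x00->0x18 len=6 : b3 be dd 35 6e 63
query mem[0x19]=0xbe, mem[0x09]=0x06, mem[0x1c]=0x6e, mem[0x1d]=0x63, mem[0x18]=0xb3

MEM[0x19,0x09,0x1c,0x1d,0x18] = be 06 6e 63 b3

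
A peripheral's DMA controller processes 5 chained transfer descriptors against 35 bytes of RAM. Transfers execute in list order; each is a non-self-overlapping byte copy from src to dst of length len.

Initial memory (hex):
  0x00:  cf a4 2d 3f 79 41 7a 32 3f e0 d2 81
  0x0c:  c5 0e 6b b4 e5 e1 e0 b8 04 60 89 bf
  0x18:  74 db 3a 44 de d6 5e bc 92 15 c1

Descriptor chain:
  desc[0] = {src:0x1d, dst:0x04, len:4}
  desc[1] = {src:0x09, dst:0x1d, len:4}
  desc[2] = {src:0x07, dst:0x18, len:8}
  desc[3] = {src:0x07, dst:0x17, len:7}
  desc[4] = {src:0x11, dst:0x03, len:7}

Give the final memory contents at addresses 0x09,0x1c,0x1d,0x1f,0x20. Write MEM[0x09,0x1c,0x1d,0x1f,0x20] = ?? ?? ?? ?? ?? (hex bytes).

MEM[0x09,0x1c,0x1d,0x1f,0x20] = 92 c5 0e 6b c5

D0: mem[0x04..0x07] <- [d6 5e bc 92]
D1: mem[0x1d..0x20] <- [e0 d2 81 c5]
D2: mem[0x18..0x1f] <- [92 3f e0 d2 81 c5 0e 6b]
D3: mem[0x17..0x1d] <- [92 3f e0 d2 81 c5 0e]
D4: mem[0x03..0x09] <- [e1 e0 b8 04 60 89 92]
query mem[0x09]=0x92, mem[0x1c]=0xc5, mem[0x1d]=0x0e, mem[0x1f]=0x6b, mem[0x20]=0xc5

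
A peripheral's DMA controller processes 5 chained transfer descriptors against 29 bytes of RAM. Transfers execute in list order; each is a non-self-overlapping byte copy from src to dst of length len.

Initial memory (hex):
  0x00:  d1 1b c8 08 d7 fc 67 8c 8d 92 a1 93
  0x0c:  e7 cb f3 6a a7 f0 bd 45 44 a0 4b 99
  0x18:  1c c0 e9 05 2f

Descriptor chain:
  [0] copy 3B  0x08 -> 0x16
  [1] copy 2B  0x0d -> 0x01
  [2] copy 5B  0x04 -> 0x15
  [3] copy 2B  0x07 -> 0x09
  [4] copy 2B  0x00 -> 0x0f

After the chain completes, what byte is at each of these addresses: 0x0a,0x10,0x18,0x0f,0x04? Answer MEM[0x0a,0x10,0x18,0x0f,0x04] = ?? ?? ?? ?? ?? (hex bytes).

  after D0: wrote 3B at 0x16 = 8d92a1
  after D1: wrote 2B at 0x01 = cbf3
  after D2: wrote 5B at 0x15 = d7fc678c8d
  after D3: wrote 2B at 0x09 = 8c8d
  after D4: wrote 2B at 0x0f = d1cb
query mem[0x0a]=0x8d, mem[0x10]=0xcb, mem[0x18]=0x8c, mem[0x0f]=0xd1, mem[0x04]=0xd7

MEM[0x0a,0x10,0x18,0x0f,0x04] = 8d cb 8c d1 d7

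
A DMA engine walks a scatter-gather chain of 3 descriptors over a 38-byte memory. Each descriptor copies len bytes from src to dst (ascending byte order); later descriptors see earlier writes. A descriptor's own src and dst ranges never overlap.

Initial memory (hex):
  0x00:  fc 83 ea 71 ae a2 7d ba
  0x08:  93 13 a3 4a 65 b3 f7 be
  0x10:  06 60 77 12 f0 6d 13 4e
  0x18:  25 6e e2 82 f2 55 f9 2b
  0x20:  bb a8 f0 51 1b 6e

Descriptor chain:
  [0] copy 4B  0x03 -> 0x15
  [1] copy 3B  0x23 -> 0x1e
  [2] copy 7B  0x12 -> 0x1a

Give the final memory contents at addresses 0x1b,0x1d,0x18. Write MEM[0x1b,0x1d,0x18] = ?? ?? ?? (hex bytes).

MEM[0x1b,0x1d,0x18] = 12 71 7d

#0 dst[0x15+4] := {0x71,0xae,0xa2,0x7d}
#1 dst[0x1e+3] := {0x51,0x1b,0x6e}
#2 dst[0x1a+7] := {0x77,0x12,0xf0,0x71,0xae,0xa2,0x7d}
query mem[0x1b]=0x12, mem[0x1d]=0x71, mem[0x18]=0x7d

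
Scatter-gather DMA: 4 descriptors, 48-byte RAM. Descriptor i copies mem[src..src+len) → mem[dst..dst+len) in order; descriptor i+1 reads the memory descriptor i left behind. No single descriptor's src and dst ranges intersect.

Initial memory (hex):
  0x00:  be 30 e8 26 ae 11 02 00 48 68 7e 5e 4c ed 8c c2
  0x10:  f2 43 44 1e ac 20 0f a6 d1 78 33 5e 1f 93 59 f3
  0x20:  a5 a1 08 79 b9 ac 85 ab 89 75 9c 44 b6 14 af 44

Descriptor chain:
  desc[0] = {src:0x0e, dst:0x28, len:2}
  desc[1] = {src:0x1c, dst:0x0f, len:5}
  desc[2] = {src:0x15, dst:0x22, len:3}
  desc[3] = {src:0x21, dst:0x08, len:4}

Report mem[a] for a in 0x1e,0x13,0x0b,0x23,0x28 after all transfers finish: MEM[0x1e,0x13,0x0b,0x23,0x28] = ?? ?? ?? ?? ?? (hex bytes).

MEM[0x1e,0x13,0x0b,0x23,0x28] = 59 a5 a6 0f 8c

D0: mem[0x28..0x29] <- [8c c2]
D1: mem[0x0f..0x13] <- [1f 93 59 f3 a5]
D2: mem[0x22..0x24] <- [20 0f a6]
D3: mem[0x08..0x0b] <- [a1 20 0f a6]
query mem[0x1e]=0x59, mem[0x13]=0xa5, mem[0x0b]=0xa6, mem[0x23]=0x0f, mem[0x28]=0x8c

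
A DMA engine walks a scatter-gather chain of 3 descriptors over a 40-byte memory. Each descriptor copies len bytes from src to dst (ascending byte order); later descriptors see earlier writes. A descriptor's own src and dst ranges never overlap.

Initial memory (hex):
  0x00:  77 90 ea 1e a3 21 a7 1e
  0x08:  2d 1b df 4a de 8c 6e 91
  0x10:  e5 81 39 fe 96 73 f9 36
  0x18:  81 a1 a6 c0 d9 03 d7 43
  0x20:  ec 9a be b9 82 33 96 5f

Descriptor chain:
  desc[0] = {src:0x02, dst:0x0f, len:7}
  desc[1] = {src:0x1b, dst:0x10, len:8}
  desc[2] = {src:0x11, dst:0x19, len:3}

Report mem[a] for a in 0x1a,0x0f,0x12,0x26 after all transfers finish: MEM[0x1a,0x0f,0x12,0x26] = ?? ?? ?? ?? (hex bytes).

#0 dst[0x0f+7] := {0xea,0x1e,0xa3,0x21,0xa7,0x1e,0x2d}
#1 dst[0x10+8] := {0xc0,0xd9,0x03,0xd7,0x43,0xec,0x9a,0xbe}
#2 dst[0x19+3] := {0xd9,0x03,0xd7}
query mem[0x1a]=0x03, mem[0x0f]=0xea, mem[0x12]=0x03, mem[0x26]=0x96

MEM[0x1a,0x0f,0x12,0x26] = 03 ea 03 96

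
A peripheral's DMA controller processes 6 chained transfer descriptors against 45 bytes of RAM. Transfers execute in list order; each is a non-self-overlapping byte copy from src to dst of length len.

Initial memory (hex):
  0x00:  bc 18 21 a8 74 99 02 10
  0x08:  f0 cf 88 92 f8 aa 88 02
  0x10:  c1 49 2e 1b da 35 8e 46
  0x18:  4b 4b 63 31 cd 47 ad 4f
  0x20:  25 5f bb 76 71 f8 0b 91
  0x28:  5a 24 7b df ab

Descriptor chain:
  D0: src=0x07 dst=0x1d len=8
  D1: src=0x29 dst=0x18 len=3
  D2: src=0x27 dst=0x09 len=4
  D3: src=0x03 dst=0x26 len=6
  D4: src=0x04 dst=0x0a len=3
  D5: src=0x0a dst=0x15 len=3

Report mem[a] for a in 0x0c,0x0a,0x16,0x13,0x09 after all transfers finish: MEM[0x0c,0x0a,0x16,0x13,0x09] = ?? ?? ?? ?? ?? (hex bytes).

MEM[0x0c,0x0a,0x16,0x13,0x09] = 02 74 99 1b 91

  after D0: wrote 8B at 0x1d = 10f0cf8892f8aa88
  after D1: wrote 3B at 0x18 = 247bdf
  after D2: wrote 4B at 0x09 = 915a247b
  after D3: wrote 6B at 0x26 = a874990210f0
  after D4: wrote 3B at 0x0a = 749902
  after D5: wrote 3B at 0x15 = 749902
query mem[0x0c]=0x02, mem[0x0a]=0x74, mem[0x16]=0x99, mem[0x13]=0x1b, mem[0x09]=0x91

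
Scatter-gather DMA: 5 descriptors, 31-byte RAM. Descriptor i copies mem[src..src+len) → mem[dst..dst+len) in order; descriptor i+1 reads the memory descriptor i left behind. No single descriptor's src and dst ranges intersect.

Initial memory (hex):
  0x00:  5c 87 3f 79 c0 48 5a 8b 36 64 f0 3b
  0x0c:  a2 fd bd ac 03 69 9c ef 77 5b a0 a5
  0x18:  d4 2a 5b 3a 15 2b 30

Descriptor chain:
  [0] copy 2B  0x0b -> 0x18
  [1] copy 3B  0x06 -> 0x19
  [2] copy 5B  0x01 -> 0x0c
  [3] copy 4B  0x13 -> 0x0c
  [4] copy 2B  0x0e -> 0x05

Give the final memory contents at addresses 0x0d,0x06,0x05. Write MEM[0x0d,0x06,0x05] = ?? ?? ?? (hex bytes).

MEM[0x0d,0x06,0x05] = 77 a0 5b

[0] 0x0b->0x18 len=2 : 3b a2
[1] 0x06->0x19 len=3 : 5a 8b 36
[2] 0x01->0x0c len=5 : 87 3f 79 c0 48
[3] 0x13->0x0c len=4 : ef 77 5b a0
[4] 0x0e->0x05 len=2 : 5b a0
query mem[0x0d]=0x77, mem[0x06]=0xa0, mem[0x05]=0x5b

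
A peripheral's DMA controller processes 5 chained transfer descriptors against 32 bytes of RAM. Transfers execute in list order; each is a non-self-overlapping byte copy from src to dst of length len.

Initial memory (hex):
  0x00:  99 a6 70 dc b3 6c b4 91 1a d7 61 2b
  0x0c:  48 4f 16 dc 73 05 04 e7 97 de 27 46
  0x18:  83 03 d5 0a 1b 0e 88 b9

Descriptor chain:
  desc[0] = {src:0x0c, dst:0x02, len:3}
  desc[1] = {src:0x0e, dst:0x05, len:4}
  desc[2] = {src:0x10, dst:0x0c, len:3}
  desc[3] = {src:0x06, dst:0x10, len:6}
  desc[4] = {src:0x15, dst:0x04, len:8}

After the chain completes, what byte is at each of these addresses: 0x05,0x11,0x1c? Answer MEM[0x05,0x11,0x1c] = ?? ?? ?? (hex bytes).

MEM[0x05,0x11,0x1c] = 27 73 1b

D0: mem[0x02..0x04] <- [48 4f 16]
D1: mem[0x05..0x08] <- [16 dc 73 05]
D2: mem[0x0c..0x0e] <- [73 05 04]
D3: mem[0x10..0x15] <- [dc 73 05 d7 61 2b]
D4: mem[0x04..0x0b] <- [2b 27 46 83 03 d5 0a 1b]
query mem[0x05]=0x27, mem[0x11]=0x73, mem[0x1c]=0x1b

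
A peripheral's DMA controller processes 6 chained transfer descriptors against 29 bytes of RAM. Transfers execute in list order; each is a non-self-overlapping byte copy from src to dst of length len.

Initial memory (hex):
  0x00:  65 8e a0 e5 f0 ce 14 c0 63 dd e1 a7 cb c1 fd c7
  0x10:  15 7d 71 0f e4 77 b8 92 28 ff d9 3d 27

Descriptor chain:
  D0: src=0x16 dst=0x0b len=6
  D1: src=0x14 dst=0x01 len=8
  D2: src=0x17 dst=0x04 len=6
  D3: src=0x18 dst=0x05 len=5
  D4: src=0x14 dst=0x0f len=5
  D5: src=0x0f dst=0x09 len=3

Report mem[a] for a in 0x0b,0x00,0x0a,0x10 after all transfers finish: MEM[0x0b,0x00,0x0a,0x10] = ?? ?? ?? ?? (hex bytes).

MEM[0x0b,0x00,0x0a,0x10] = b8 65 77 77

D0: mem[0x0b..0x10] <- [b8 92 28 ff d9 3d]
D1: mem[0x01..0x08] <- [e4 77 b8 92 28 ff d9 3d]
D2: mem[0x04..0x09] <- [92 28 ff d9 3d 27]
D3: mem[0x05..0x09] <- [28 ff d9 3d 27]
D4: mem[0x0f..0x13] <- [e4 77 b8 92 28]
D5: mem[0x09..0x0b] <- [e4 77 b8]
query mem[0x0b]=0xb8, mem[0x00]=0x65, mem[0x0a]=0x77, mem[0x10]=0x77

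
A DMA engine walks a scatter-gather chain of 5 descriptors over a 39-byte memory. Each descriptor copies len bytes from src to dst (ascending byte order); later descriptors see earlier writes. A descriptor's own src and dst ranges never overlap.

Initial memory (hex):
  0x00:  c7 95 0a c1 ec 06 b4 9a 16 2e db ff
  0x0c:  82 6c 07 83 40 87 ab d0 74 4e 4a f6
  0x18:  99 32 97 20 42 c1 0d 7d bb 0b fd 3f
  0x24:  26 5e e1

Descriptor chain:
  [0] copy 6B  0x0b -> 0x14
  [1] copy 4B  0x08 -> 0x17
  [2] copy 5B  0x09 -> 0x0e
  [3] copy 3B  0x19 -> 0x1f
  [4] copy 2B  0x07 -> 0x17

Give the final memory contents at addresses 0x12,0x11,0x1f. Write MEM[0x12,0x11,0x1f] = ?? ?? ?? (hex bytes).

[0] 0x0b->0x14 len=6 : ff 82 6c 07 83 40
[1] 0x08->0x17 len=4 : 16 2e db ff
[2] 0x09->0x0e len=5 : 2e db ff 82 6c
[3] 0x19->0x1f len=3 : db ff 20
[4] 0x07->0x17 len=2 : 9a 16
query mem[0x12]=0x6c, mem[0x11]=0x82, mem[0x1f]=0xdb

MEM[0x12,0x11,0x1f] = 6c 82 db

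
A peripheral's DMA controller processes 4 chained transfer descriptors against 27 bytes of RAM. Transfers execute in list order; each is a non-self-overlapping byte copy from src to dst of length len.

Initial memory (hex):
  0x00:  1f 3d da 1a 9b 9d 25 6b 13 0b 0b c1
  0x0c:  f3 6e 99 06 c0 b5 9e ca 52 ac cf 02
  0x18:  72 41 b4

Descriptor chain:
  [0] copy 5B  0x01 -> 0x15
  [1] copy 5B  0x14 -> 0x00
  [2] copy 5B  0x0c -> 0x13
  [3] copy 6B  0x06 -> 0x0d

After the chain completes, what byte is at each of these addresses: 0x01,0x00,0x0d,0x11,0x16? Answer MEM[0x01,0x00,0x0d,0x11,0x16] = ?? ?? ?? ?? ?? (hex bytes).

D0: mem[0x15..0x19] <- [3d da 1a 9b 9d]
D1: mem[0x00..0x04] <- [52 3d da 1a 9b]
D2: mem[0x13..0x17] <- [f3 6e 99 06 c0]
D3: mem[0x0d..0x12] <- [25 6b 13 0b 0b c1]
query mem[0x01]=0x3d, mem[0x00]=0x52, mem[0x0d]=0x25, mem[0x11]=0x0b, mem[0x16]=0x06

MEM[0x01,0x00,0x0d,0x11,0x16] = 3d 52 25 0b 06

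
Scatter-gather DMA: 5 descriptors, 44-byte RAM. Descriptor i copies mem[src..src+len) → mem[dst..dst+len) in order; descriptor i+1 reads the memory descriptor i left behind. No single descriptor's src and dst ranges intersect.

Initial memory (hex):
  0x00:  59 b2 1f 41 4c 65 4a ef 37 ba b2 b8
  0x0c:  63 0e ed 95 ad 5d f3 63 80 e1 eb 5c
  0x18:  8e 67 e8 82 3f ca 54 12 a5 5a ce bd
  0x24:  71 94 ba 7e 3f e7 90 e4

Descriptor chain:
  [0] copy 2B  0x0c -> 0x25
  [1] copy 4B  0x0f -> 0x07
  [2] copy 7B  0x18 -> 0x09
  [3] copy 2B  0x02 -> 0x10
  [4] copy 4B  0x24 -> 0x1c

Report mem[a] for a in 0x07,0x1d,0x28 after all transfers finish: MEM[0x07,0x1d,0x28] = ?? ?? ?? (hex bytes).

  after D0: wrote 2B at 0x25 = 630e
  after D1: wrote 4B at 0x07 = 95ad5df3
  after D2: wrote 7B at 0x09 = 8e67e8823fca54
  after D3: wrote 2B at 0x10 = 1f41
  after D4: wrote 4B at 0x1c = 71630e7e
query mem[0x07]=0x95, mem[0x1d]=0x63, mem[0x28]=0x3f

MEM[0x07,0x1d,0x28] = 95 63 3f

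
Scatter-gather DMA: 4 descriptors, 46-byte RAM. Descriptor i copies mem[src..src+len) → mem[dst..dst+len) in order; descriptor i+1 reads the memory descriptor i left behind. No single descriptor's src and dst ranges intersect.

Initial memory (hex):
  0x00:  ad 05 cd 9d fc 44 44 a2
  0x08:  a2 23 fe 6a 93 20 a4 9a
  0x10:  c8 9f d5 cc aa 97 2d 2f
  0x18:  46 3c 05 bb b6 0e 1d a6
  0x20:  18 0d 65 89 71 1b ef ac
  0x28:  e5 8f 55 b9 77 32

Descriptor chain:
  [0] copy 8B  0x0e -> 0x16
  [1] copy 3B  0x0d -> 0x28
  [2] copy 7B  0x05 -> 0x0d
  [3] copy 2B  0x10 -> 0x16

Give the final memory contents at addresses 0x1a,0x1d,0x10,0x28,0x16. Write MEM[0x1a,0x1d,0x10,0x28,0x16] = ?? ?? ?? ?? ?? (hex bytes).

D0: mem[0x16..0x1d] <- [a4 9a c8 9f d5 cc aa 97]
D1: mem[0x28..0x2a] <- [20 a4 9a]
D2: mem[0x0d..0x13] <- [44 44 a2 a2 23 fe 6a]
D3: mem[0x16..0x17] <- [a2 23]
query mem[0x1a]=0xd5, mem[0x1d]=0x97, mem[0x10]=0xa2, mem[0x28]=0x20, mem[0x16]=0xa2

MEM[0x1a,0x1d,0x10,0x28,0x16] = d5 97 a2 20 a2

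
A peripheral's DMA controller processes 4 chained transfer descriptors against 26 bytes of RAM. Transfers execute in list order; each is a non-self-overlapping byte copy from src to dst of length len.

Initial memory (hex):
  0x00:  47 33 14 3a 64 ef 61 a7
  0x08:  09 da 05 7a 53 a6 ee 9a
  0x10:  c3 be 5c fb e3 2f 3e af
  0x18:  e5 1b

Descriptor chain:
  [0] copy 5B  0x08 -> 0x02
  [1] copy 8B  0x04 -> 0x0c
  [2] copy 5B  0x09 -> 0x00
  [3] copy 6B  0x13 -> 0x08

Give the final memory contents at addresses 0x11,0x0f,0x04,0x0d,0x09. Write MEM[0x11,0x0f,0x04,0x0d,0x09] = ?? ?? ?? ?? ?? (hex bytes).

#0 dst[0x02+5] := {0x09,0xda,0x05,0x7a,0x53}
#1 dst[0x0c+8] := {0x05,0x7a,0x53,0xa7,0x09,0xda,0x05,0x7a}
#2 dst[0x00+5] := {0xda,0x05,0x7a,0x05,0x7a}
#3 dst[0x08+6] := {0x7a,0xe3,0x2f,0x3e,0xaf,0xe5}
query mem[0x11]=0xda, mem[0x0f]=0xa7, mem[0x04]=0x7a, mem[0x0d]=0xe5, mem[0x09]=0xe3

MEM[0x11,0x0f,0x04,0x0d,0x09] = da a7 7a e5 e3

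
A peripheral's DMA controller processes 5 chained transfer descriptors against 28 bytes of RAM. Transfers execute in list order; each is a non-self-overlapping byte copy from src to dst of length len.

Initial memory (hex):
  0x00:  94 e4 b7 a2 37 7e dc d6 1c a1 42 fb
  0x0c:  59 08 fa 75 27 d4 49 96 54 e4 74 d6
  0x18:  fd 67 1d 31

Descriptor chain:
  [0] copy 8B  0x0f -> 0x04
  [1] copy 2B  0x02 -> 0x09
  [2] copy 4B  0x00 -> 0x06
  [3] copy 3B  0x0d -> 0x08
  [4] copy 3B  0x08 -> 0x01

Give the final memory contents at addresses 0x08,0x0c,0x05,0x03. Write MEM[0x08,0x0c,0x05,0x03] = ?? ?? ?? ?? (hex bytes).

  after D0: wrote 8B at 0x04 = 7527d4499654e474
  after D1: wrote 2B at 0x09 = b7a2
  after D2: wrote 4B at 0x06 = 94e4b7a2
  after D3: wrote 3B at 0x08 = 08fa75
  after D4: wrote 3B at 0x01 = 08fa75
query mem[0x08]=0x08, mem[0x0c]=0x59, mem[0x05]=0x27, mem[0x03]=0x75

MEM[0x08,0x0c,0x05,0x03] = 08 59 27 75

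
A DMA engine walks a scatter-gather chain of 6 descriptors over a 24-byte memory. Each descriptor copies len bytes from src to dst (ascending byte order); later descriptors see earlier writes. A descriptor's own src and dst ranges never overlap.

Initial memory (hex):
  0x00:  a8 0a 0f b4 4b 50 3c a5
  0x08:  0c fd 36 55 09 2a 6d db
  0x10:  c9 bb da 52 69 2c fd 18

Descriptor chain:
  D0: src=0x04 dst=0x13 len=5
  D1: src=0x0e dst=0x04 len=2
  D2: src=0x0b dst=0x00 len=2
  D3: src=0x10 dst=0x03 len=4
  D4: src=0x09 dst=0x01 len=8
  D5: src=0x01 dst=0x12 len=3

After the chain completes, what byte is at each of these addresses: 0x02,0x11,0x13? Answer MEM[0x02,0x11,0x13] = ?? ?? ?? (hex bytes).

MEM[0x02,0x11,0x13] = 36 bb 36

[0] 0x04->0x13 len=5 : 4b 50 3c a5 0c
[1] 0x0e->0x04 len=2 : 6d db
[2] 0x0b->0x00 len=2 : 55 09
[3] 0x10->0x03 len=4 : c9 bb da 4b
[4] 0x09->0x01 len=8 : fd 36 55 09 2a 6d db c9
[5] 0x01->0x12 len=3 : fd 36 55
query mem[0x02]=0x36, mem[0x11]=0xbb, mem[0x13]=0x36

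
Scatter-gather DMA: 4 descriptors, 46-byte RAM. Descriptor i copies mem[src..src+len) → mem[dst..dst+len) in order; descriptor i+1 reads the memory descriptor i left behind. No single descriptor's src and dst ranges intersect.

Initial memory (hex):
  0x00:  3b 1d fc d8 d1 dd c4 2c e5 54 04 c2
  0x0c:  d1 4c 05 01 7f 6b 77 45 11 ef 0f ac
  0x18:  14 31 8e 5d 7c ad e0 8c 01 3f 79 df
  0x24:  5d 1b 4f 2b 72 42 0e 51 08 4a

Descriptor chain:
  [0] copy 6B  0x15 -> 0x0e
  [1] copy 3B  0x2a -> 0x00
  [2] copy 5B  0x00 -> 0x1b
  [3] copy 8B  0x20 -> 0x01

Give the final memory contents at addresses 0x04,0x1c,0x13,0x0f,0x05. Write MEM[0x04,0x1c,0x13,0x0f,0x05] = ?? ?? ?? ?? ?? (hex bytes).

  after D0: wrote 6B at 0x0e = ef0fac14318e
  after D1: wrote 3B at 0x00 = 0e5108
  after D2: wrote 5B at 0x1b = 0e5108d8d1
  after D3: wrote 8B at 0x01 = 013f79df5d1b4f2b
query mem[0x04]=0xdf, mem[0x1c]=0x51, mem[0x13]=0x8e, mem[0x0f]=0x0f, mem[0x05]=0x5d

MEM[0x04,0x1c,0x13,0x0f,0x05] = df 51 8e 0f 5d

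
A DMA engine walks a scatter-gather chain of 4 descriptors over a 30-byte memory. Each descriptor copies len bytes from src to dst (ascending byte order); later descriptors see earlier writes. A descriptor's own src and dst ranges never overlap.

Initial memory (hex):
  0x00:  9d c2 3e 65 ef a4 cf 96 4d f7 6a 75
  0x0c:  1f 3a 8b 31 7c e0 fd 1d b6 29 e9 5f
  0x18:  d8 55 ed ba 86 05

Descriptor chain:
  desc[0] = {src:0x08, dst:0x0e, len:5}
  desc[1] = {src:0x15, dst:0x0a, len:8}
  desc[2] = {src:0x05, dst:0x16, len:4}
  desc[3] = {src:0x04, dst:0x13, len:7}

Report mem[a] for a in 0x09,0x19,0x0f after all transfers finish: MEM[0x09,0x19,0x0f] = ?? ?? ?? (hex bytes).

MEM[0x09,0x19,0x0f] = f7 29 ed

  after D0: wrote 5B at 0x0e = 4df76a751f
  after D1: wrote 8B at 0x0a = 29e95fd855edba86
  after D2: wrote 4B at 0x16 = a4cf964d
  after D3: wrote 7B at 0x13 = efa4cf964df729
query mem[0x09]=0xf7, mem[0x19]=0x29, mem[0x0f]=0xed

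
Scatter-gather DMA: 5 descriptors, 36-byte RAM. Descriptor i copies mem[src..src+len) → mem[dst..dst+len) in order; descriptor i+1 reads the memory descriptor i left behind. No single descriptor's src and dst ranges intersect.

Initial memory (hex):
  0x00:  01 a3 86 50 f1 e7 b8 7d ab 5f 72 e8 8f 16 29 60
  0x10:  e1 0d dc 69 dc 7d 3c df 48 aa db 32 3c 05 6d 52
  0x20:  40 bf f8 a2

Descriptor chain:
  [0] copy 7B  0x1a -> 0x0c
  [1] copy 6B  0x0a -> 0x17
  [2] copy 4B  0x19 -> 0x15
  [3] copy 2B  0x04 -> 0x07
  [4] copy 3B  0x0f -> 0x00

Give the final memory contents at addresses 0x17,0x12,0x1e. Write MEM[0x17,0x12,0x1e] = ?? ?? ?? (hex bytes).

  after D0: wrote 7B at 0x0c = db323c056d5240
  after D1: wrote 6B at 0x17 = 72e8db323c05
  after D2: wrote 4B at 0x15 = db323c05
  after D3: wrote 2B at 0x07 = f1e7
  after D4: wrote 3B at 0x00 = 056d52
query mem[0x17]=0x3c, mem[0x12]=0x40, mem[0x1e]=0x6d

MEM[0x17,0x12,0x1e] = 3c 40 6d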